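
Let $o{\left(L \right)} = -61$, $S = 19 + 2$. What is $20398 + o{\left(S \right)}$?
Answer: $20337$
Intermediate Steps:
$S = 21$
$20398 + o{\left(S \right)} = 20398 - 61 = 20337$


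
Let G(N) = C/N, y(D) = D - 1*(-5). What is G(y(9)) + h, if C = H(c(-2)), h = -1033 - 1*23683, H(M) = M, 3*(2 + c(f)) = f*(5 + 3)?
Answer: -519047/21 ≈ -24717.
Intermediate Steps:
c(f) = -2 + 8*f/3 (c(f) = -2 + (f*(5 + 3))/3 = -2 + (f*8)/3 = -2 + (8*f)/3 = -2 + 8*f/3)
y(D) = 5 + D (y(D) = D + 5 = 5 + D)
h = -24716 (h = -1033 - 23683 = -24716)
C = -22/3 (C = -2 + (8/3)*(-2) = -2 - 16/3 = -22/3 ≈ -7.3333)
G(N) = -22/(3*N)
G(y(9)) + h = -22/(3*(5 + 9)) - 24716 = -22/3/14 - 24716 = -22/3*1/14 - 24716 = -11/21 - 24716 = -519047/21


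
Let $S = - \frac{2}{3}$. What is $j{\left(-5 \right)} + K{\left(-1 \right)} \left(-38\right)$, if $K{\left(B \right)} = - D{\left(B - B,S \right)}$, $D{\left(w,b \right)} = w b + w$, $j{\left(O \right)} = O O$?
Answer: $25$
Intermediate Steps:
$S = - \frac{2}{3}$ ($S = \left(-2\right) \frac{1}{3} = - \frac{2}{3} \approx -0.66667$)
$j{\left(O \right)} = O^{2}$
$D{\left(w,b \right)} = w + b w$ ($D{\left(w,b \right)} = b w + w = w + b w$)
$K{\left(B \right)} = 0$ ($K{\left(B \right)} = - \left(B - B\right) \left(1 - \frac{2}{3}\right) = - \frac{0}{3} = \left(-1\right) 0 = 0$)
$j{\left(-5 \right)} + K{\left(-1 \right)} \left(-38\right) = \left(-5\right)^{2} + 0 \left(-38\right) = 25 + 0 = 25$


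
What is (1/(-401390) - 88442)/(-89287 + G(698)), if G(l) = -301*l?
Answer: 35499734381/120170145150 ≈ 0.29541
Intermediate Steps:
(1/(-401390) - 88442)/(-89287 + G(698)) = (1/(-401390) - 88442)/(-89287 - 301*698) = (-1/401390 - 88442)/(-89287 - 210098) = -35499734381/401390/(-299385) = -35499734381/401390*(-1/299385) = 35499734381/120170145150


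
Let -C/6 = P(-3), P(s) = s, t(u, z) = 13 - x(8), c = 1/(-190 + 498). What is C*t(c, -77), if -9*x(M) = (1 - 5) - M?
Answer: 210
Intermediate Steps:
x(M) = 4/9 + M/9 (x(M) = -((1 - 5) - M)/9 = -(-4 - M)/9 = 4/9 + M/9)
c = 1/308 ≈ 0.0032468
t(u, z) = 35/3 (t(u, z) = 13 - (4/9 + (⅑)*8) = 13 - (4/9 + 8/9) = 13 - 1*4/3 = 13 - 4/3 = 35/3)
C = 18 (C = -6*(-3) = 18)
C*t(c, -77) = 18*(35/3) = 210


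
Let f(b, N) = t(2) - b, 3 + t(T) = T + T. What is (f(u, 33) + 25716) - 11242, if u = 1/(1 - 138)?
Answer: 1983076/137 ≈ 14475.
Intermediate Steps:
t(T) = -3 + 2*T (t(T) = -3 + (T + T) = -3 + 2*T)
u = -1/137 (u = 1/(-137) = -1/137 ≈ -0.0072993)
f(b, N) = 1 - b (f(b, N) = (-3 + 2*2) - b = (-3 + 4) - b = 1 - b)
(f(u, 33) + 25716) - 11242 = ((1 - 1*(-1/137)) + 25716) - 11242 = ((1 + 1/137) + 25716) - 11242 = (138/137 + 25716) - 11242 = 3523230/137 - 11242 = 1983076/137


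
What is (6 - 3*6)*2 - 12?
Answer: -36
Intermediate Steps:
(6 - 3*6)*2 - 12 = (6 - 18)*2 - 12 = -12*2 - 12 = -24 - 12 = -36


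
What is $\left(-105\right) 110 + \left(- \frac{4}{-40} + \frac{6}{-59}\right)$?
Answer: $- \frac{6814501}{590} \approx -11550.0$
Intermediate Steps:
$\left(-105\right) 110 + \left(- \frac{4}{-40} + \frac{6}{-59}\right) = -11550 + \left(\left(-4\right) \left(- \frac{1}{40}\right) + 6 \left(- \frac{1}{59}\right)\right) = -11550 + \left(\frac{1}{10} - \frac{6}{59}\right) = -11550 - \frac{1}{590} = - \frac{6814501}{590}$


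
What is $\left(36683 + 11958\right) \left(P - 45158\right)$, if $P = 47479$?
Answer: $112895761$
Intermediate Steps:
$\left(36683 + 11958\right) \left(P - 45158\right) = \left(36683 + 11958\right) \left(47479 - 45158\right) = 48641 \cdot 2321 = 112895761$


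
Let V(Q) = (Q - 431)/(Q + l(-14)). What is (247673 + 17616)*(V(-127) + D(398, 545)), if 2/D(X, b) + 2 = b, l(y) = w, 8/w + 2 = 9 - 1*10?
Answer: 241349320640/211227 ≈ 1.1426e+6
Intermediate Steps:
w = -8/3 (w = 8/(-2 + (9 - 1*10)) = 8/(-2 + (9 - 10)) = 8/(-2 - 1) = 8/(-3) = 8*(-1/3) = -8/3 ≈ -2.6667)
l(y) = -8/3
D(X, b) = 2/(-2 + b)
V(Q) = (-431 + Q)/(-8/3 + Q) (V(Q) = (Q - 431)/(Q - 8/3) = (-431 + Q)/(-8/3 + Q))
(247673 + 17616)*(V(-127) + D(398, 545)) = (247673 + 17616)*(3*(-431 - 127)/(-8 + 3*(-127)) + 2/(-2 + 545)) = 265289*(3*(-558)/(-8 - 381) + 2/543) = 265289*(3*(-558)/(-389) + 2*(1/543)) = 265289*(3*(-1/389)*(-558) + 2/543) = 265289*(1674/389 + 2/543) = 265289*(909760/211227) = 241349320640/211227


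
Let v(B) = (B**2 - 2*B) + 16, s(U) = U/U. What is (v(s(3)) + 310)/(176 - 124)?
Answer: 25/4 ≈ 6.2500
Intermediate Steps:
s(U) = 1
v(B) = 16 + B**2 - 2*B
(v(s(3)) + 310)/(176 - 124) = ((16 + 1**2 - 2*1) + 310)/(176 - 124) = ((16 + 1 - 2) + 310)/52 = (15 + 310)*(1/52) = 325*(1/52) = 25/4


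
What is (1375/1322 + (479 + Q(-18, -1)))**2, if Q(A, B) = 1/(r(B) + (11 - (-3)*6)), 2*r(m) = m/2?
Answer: 5326924520123089/23113120900 ≈ 2.3047e+5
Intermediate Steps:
r(m) = m/4 (r(m) = (m/2)/2 = m/4)
Q(A, B) = 1/(29 + B/4) (Q(A, B) = 1/(B/4 + (11 - (-3)*6)) = 1/(B/4 + (11 - 1*(-18))) = 1/(B/4 + (11 + 18)) = 1/(B/4 + 29) = 1/(29 + B/4))
(1375/1322 + (479 + Q(-18, -1)))**2 = (1375/1322 + (479 + 4/(116 - 1)))**2 = (1375*(1/1322) + (479 + 4/115))**2 = (1375/1322 + (479 + 4*(1/115)))**2 = (1375/1322 + (479 + 4/115))**2 = (1375/1322 + 55089/115)**2 = (72985783/152030)**2 = 5326924520123089/23113120900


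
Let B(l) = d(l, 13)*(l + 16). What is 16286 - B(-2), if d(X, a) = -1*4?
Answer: 16342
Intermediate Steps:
d(X, a) = -4
B(l) = -64 - 4*l (B(l) = -4*(l + 16) = -4*(16 + l) = -64 - 4*l)
16286 - B(-2) = 16286 - (-64 - 4*(-2)) = 16286 - (-64 + 8) = 16286 - 1*(-56) = 16286 + 56 = 16342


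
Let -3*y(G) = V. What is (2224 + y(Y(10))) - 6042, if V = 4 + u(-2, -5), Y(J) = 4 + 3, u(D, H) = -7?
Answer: -3817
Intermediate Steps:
Y(J) = 7
V = -3 (V = 4 - 7 = -3)
y(G) = 1 (y(G) = -1/3*(-3) = 1)
(2224 + y(Y(10))) - 6042 = (2224 + 1) - 6042 = 2225 - 6042 = -3817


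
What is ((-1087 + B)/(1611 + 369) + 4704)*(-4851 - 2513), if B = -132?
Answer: -17144682541/495 ≈ -3.4636e+7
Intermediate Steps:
((-1087 + B)/(1611 + 369) + 4704)*(-4851 - 2513) = ((-1087 - 132)/(1611 + 369) + 4704)*(-4851 - 2513) = (-1219/1980 + 4704)*(-7364) = (9312701/1980)*(-7364) = -17144682541/495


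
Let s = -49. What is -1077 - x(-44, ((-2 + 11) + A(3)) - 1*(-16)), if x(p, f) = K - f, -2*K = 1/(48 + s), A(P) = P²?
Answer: -2087/2 ≈ -1043.5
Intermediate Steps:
K = ½ (K = -1/(2*(48 - 49)) = -½/(-1) = -½*(-1) = ½ ≈ 0.50000)
x(p, f) = ½ - f
-1077 - x(-44, ((-2 + 11) + A(3)) - 1*(-16)) = -1077 - (½ - (((-2 + 11) + 3²) - 1*(-16))) = -1077 - (½ - ((9 + 9) + 16)) = -1077 - (½ - (18 + 16)) = -1077 - (½ - 1*34) = -1077 - (½ - 34) = -1077 - 1*(-67/2) = -1077 + 67/2 = -2087/2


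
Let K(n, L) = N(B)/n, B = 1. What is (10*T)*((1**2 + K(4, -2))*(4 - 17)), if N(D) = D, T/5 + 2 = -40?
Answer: 34125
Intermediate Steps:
T = -210 (T = -10 + 5*(-40) = -10 - 200 = -210)
K(n, L) = 1/n
(10*T)*((1**2 + K(4, -2))*(4 - 17)) = (10*(-210))*((1**2 + 1/4)*(4 - 17)) = -2100*(1 + 1/4)*(-13) = -2625*(-13) = -2100*(-65/4) = 34125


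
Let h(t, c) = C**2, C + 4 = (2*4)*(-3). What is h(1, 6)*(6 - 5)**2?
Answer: 784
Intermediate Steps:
C = -28 (C = -4 + (2*4)*(-3) = -4 + 8*(-3) = -4 - 24 = -28)
h(t, c) = 784 (h(t, c) = (-28)**2 = 784)
h(1, 6)*(6 - 5)**2 = 784*(6 - 5)**2 = 784*1**2 = 784*1 = 784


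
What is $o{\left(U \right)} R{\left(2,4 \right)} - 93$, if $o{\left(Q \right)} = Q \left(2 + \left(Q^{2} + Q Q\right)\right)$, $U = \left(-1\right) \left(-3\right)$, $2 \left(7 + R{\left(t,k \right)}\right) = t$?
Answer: $-453$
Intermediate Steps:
$R{\left(t,k \right)} = -7 + \frac{t}{2}$
$U = 3$
$o{\left(Q \right)} = Q \left(2 + 2 Q^{2}\right)$ ($o{\left(Q \right)} = Q \left(2 + \left(Q^{2} + Q^{2}\right)\right) = Q \left(2 + 2 Q^{2}\right)$)
$o{\left(U \right)} R{\left(2,4 \right)} - 93 = 2 \cdot 3 \left(1 + 3^{2}\right) \left(-7 + \frac{1}{2} \cdot 2\right) - 93 = 2 \cdot 3 \left(1 + 9\right) \left(-7 + 1\right) - 93 = 2 \cdot 3 \cdot 10 \left(-6\right) - 93 = 60 \left(-6\right) - 93 = -360 - 93 = -453$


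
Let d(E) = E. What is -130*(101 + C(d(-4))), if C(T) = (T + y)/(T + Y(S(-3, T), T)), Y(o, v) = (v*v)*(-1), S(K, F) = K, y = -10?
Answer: -13221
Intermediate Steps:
Y(o, v) = -v² (Y(o, v) = v²*(-1) = -v²)
C(T) = (-10 + T)/(T - T²) (C(T) = (T - 10)/(T - T²) = (-10 + T)/(T - T²))
-130*(101 + C(d(-4))) = -130*(101 + (10 - 1*(-4))/((-4)*(-1 - 4))) = -130*(101 - ¼*(10 + 4)/(-5)) = -130*(101 - ¼*(-⅕)*14) = -130*(101 + 7/10) = -130*1017/10 = -13221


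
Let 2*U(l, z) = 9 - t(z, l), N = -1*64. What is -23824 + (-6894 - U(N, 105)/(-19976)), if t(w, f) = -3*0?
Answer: -1227245527/39952 ≈ -30718.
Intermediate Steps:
N = -64
t(w, f) = 0
U(l, z) = 9/2 (U(l, z) = (9 - 1*0)/2 = (9 + 0)/2 = (½)*9 = 9/2)
-23824 + (-6894 - U(N, 105)/(-19976)) = -23824 + (-6894 - 9/(2*(-19976))) = -23824 + (-6894 - 9*(-1)/(2*19976)) = -23824 + (-6894 - 1*(-9/39952)) = -23824 + (-6894 + 9/39952) = -23824 - 275429079/39952 = -1227245527/39952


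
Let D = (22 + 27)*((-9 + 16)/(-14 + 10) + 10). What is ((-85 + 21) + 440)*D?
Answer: 151998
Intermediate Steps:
D = 1617/4 (D = 49*(7/(-4) + 10) = 49*(7*(-¼) + 10) = 49*(-7/4 + 10) = 49*(33/4) = 1617/4 ≈ 404.25)
((-85 + 21) + 440)*D = ((-85 + 21) + 440)*(1617/4) = (-64 + 440)*(1617/4) = 376*(1617/4) = 151998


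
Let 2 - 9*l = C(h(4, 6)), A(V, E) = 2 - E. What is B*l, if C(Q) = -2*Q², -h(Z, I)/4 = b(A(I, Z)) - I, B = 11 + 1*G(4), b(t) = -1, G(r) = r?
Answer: 7850/3 ≈ 2616.7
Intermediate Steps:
B = 15 (B = 11 + 1*4 = 11 + 4 = 15)
h(Z, I) = 4 + 4*I (h(Z, I) = -4*(-1 - I) = 4 + 4*I)
l = 1570/9 (l = 2/9 - (-2)*(4 + 4*6)²/9 = 2/9 - (-2)*(4 + 24)²/9 = 2/9 - (-2)*28²/9 = 2/9 - (-2)*784/9 = 2/9 - ⅑*(-1568) = 2/9 + 1568/9 = 1570/9 ≈ 174.44)
B*l = 15*(1570/9) = 7850/3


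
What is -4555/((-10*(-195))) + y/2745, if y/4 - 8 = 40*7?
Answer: -45587/23790 ≈ -1.9162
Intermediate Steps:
y = 1152 (y = 32 + 4*(40*7) = 32 + 4*280 = 32 + 1120 = 1152)
-4555/((-10*(-195))) + y/2745 = -4555/((-10*(-195))) + 1152/2745 = -4555/1950 + 1152*(1/2745) = -4555*1/1950 + 128/305 = -911/390 + 128/305 = -45587/23790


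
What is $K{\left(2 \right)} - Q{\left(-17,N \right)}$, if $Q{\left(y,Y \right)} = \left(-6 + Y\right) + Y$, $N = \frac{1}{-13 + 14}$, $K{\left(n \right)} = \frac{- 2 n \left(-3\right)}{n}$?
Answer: $10$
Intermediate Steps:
$K{\left(n \right)} = 6$ ($K{\left(n \right)} = \frac{6 n}{n} = 6$)
$N = 1$ ($N = 1^{-1} = 1$)
$Q{\left(y,Y \right)} = -6 + 2 Y$
$K{\left(2 \right)} - Q{\left(-17,N \right)} = 6 - \left(-6 + 2 \cdot 1\right) = 6 - \left(-6 + 2\right) = 6 - -4 = 6 + 4 = 10$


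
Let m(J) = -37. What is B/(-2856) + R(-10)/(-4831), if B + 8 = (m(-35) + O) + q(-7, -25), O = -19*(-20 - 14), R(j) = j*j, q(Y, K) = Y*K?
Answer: -504307/1724667 ≈ -0.29241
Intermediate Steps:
q(Y, K) = K*Y
R(j) = j**2
O = 646 (O = -19*(-34) = 646)
B = 776 (B = -8 + ((-37 + 646) - 25*(-7)) = -8 + (609 + 175) = -8 + 784 = 776)
B/(-2856) + R(-10)/(-4831) = 776/(-2856) + (-10)**2/(-4831) = 776*(-1/2856) + 100*(-1/4831) = -97/357 - 100/4831 = -504307/1724667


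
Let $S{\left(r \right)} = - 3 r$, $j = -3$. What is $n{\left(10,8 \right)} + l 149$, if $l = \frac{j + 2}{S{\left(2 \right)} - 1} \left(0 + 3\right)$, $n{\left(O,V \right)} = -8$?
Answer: $\frac{391}{7} \approx 55.857$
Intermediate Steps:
$l = \frac{3}{7}$ ($l = \frac{-3 + 2}{\left(-3\right) 2 - 1} \left(0 + 3\right) = - \frac{1}{-6 - 1} \cdot 3 = - \frac{1}{-7} \cdot 3 = \left(-1\right) \left(- \frac{1}{7}\right) 3 = \frac{1}{7} \cdot 3 = \frac{3}{7} \approx 0.42857$)
$n{\left(10,8 \right)} + l 149 = -8 + \frac{3}{7} \cdot 149 = -8 + \frac{447}{7} = \frac{391}{7}$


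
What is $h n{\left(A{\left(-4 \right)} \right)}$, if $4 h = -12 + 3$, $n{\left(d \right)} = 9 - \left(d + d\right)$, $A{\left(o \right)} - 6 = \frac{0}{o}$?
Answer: $\frac{27}{4} \approx 6.75$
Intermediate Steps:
$A{\left(o \right)} = 6$ ($A{\left(o \right)} = 6 + \frac{0}{o} = 6 + 0 = 6$)
$n{\left(d \right)} = 9 - 2 d$
$h = - \frac{9}{4}$ ($h = \frac{-12 + 3}{4} = \frac{1}{4} \left(-9\right) = - \frac{9}{4} \approx -2.25$)
$h n{\left(A{\left(-4 \right)} \right)} = - \frac{9 \left(9 - 12\right)}{4} = \left(- \frac{9}{4}\right) \left(-3\right) = \frac{27}{4}$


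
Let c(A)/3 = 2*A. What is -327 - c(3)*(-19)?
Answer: 15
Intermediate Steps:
c(A) = 6*A (c(A) = 3*(2*A) = 6*A)
-327 - c(3)*(-19) = -327 - 6*3*(-19) = -327 - 18*(-19) = -327 - 1*(-342) = -327 + 342 = 15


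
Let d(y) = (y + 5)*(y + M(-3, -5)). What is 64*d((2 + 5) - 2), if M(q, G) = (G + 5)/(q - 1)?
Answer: 3200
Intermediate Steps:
M(q, G) = (5 + G)/(-1 + q)
d(y) = y*(5 + y) (d(y) = (y + 5)*(y + (5 - 5)/(-1 - 3)) = (5 + y)*(y + 0/(-4)) = (5 + y)*(y - ¼*0) = (5 + y)*(y + 0) = (5 + y)*y = y*(5 + y))
64*d((2 + 5) - 2) = 64*(((2 + 5) - 2)*(5 + ((2 + 5) - 2))) = 64*((7 - 2)*(5 + (7 - 2))) = 64*(5*(5 + 5)) = 64*(5*10) = 64*50 = 3200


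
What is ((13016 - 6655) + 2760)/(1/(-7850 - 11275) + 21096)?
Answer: 174439125/403460999 ≈ 0.43236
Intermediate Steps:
((13016 - 6655) + 2760)/(1/(-7850 - 11275) + 21096) = (6361 + 2760)/(1/(-19125) + 21096) = 9121/(-1/19125 + 21096) = 9121/(403460999/19125) = 9121*(19125/403460999) = 174439125/403460999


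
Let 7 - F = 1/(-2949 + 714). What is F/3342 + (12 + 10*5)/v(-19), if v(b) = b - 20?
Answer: -77081791/48550905 ≈ -1.5876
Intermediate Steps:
v(b) = -20 + b
F = 15646/2235 (F = 7 - 1/(-2949 + 714) = 7 - 1/(-2235) = 7 - 1*(-1/2235) = 7 + 1/2235 = 15646/2235 ≈ 7.0005)
F/3342 + (12 + 10*5)/v(-19) = (15646/2235)/3342 + (12 + 10*5)/(-20 - 19) = (15646/2235)*(1/3342) + (12 + 50)/(-39) = 7823/3734685 + 62*(-1/39) = 7823/3734685 - 62/39 = -77081791/48550905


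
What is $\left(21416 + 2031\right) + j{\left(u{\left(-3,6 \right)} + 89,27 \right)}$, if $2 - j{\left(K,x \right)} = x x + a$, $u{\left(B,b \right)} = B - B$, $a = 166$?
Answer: $22554$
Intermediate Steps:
$u{\left(B,b \right)} = 0$
$j{\left(K,x \right)} = -164 - x^{2}$ ($j{\left(K,x \right)} = 2 - \left(x x + 166\right) = 2 - \left(x^{2} + 166\right) = 2 - \left(166 + x^{2}\right) = -164 - x^{2}$)
$\left(21416 + 2031\right) + j{\left(u{\left(-3,6 \right)} + 89,27 \right)} = \left(21416 + 2031\right) - 893 = 23447 - 893 = 22554$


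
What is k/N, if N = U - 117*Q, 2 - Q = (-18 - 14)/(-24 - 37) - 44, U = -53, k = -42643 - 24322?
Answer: 4084865/327791 ≈ 12.462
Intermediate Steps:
k = -66965
Q = 2774/61 (Q = 2 - ((-18 - 14)/(-24 - 37) - 44) = 2 - (-32/(-61) - 44) = 2 - (-32*(-1/61) - 44) = 2 - (32/61 - 44) = 2 - 1*(-2652/61) = 2 + 2652/61 = 2774/61 ≈ 45.475)
N = -327791/61 (N = -53 - 117*2774/61 = -53 - 324558/61 = -327791/61 ≈ -5373.6)
k/N = -66965/(-327791/61) = -66965*(-61/327791) = 4084865/327791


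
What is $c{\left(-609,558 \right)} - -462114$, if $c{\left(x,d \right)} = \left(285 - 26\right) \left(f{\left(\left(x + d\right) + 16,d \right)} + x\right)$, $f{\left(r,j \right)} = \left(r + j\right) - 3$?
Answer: $439063$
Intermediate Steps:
$f{\left(r,j \right)} = -3 + j + r$ ($f{\left(r,j \right)} = \left(j + r\right) - 3 = -3 + j + r$)
$c{\left(x,d \right)} = 3367 + 518 d + 518 x$ ($c{\left(x,d \right)} = \left(285 - 26\right) \left(\left(-3 + d + \left(\left(x + d\right) + 16\right)\right) + x\right) = 259 \left(\left(-3 + d + \left(\left(d + x\right) + 16\right)\right) + x\right) = 259 \left(\left(-3 + d + \left(16 + d + x\right)\right) + x\right) = 259 \left(\left(13 + x + 2 d\right) + x\right) = 259 \left(13 + 2 d + 2 x\right) = 3367 + 518 d + 518 x$)
$c{\left(-609,558 \right)} - -462114 = \left(3367 + 518 \cdot 558 + 518 \left(-609\right)\right) - -462114 = \left(3367 + 289044 - 315462\right) + 462114 = -23051 + 462114 = 439063$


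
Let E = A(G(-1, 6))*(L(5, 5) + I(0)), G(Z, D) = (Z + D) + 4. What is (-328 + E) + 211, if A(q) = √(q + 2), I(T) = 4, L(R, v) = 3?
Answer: -117 + 7*√11 ≈ -93.784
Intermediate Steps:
G(Z, D) = 4 + D + Z (G(Z, D) = (D + Z) + 4 = 4 + D + Z)
A(q) = √(2 + q)
E = 7*√11 (E = √(2 + (4 + 6 - 1))*(3 + 4) = √(2 + 9)*7 = √11*7 = 7*√11 ≈ 23.216)
(-328 + E) + 211 = (-328 + 7*√11) + 211 = -117 + 7*√11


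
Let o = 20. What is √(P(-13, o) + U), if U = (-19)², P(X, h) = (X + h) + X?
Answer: √355 ≈ 18.841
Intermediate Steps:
P(X, h) = h + 2*X
U = 361
√(P(-13, o) + U) = √((20 + 2*(-13)) + 361) = √((20 - 26) + 361) = √(-6 + 361) = √355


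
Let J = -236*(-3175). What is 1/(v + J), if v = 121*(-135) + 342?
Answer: 1/733307 ≈ 1.3637e-6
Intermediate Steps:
J = 749300
v = -15993 (v = -16335 + 342 = -15993)
1/(v + J) = 1/(-15993 + 749300) = 1/733307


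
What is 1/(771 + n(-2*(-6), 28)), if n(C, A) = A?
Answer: 1/799 ≈ 0.0012516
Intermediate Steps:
1/(771 + n(-2*(-6), 28)) = 1/(771 + 28) = 1/799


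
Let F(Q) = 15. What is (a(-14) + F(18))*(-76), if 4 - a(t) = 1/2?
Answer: -1406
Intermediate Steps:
a(t) = 7/2 (a(t) = 4 - 1/2 = 7/2)
(a(-14) + F(18))*(-76) = (7/2 + 15)*(-76) = (37/2)*(-76) = -1406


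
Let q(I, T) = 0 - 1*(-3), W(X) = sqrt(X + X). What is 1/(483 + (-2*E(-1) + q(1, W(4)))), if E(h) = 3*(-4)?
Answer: 1/510 ≈ 0.0019608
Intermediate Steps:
W(X) = sqrt(2)*sqrt(X) (W(X) = sqrt(2*X) = sqrt(2)*sqrt(X))
q(I, T) = 3 (q(I, T) = 0 + 3 = 3)
E(h) = -12
1/(483 + (-2*E(-1) + q(1, W(4)))) = 1/(483 + (-2*(-12) + 3)) = 1/(483 + (24 + 3)) = 1/(483 + 27) = 1/510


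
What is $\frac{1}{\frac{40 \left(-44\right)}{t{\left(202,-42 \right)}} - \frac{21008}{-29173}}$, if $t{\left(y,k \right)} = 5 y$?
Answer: $- \frac{2946473}{3012640} \approx -0.97804$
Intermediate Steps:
$\frac{1}{\frac{40 \left(-44\right)}{t{\left(202,-42 \right)}} - \frac{21008}{-29173}} = \frac{1}{\frac{40 \left(-44\right)}{5 \cdot 202} - \frac{21008}{-29173}} = \frac{1}{- \frac{1760}{1010} - - \frac{21008}{29173}} = \frac{1}{\left(-1760\right) \frac{1}{1010} + \frac{21008}{29173}} = \frac{1}{- \frac{176}{101} + \frac{21008}{29173}} = \frac{1}{- \frac{3012640}{2946473}} = - \frac{2946473}{3012640}$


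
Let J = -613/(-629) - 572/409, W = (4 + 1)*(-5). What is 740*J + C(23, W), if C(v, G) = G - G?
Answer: -2181420/6953 ≈ -313.74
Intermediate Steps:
W = -25 (W = 5*(-5) = -25)
J = -109071/257261 (J = -613*(-1/629) - 572*1/409 = 613/629 - 572/409 = -109071/257261 ≈ -0.42397)
C(v, G) = 0
740*J + C(23, W) = 740*(-109071/257261) + 0 = -2181420/6953 + 0 = -2181420/6953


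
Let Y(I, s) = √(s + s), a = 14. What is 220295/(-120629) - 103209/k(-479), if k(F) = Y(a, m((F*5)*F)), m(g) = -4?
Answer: -220295/120629 + 103209*I*√2/4 ≈ -1.8262 + 36490.0*I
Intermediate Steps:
Y(I, s) = √2*√s (Y(I, s) = √(2*s) = √2*√s)
k(F) = 2*I*√2 (k(F) = √2*√(-4) = √2*(2*I) = 2*I*√2)
220295/(-120629) - 103209/k(-479) = 220295/(-120629) - 103209*(-I*√2/4) = 220295*(-1/120629) - (-103209)*I*√2/4 = -220295/120629 + 103209*I*√2/4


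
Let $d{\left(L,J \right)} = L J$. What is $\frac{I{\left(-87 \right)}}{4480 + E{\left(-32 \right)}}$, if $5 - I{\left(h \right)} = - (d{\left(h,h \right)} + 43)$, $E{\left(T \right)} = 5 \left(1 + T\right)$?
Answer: $\frac{7617}{4325} \approx 1.7612$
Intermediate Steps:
$E{\left(T \right)} = 5 + 5 T$
$d{\left(L,J \right)} = J L$
$I{\left(h \right)} = 48 + h^{2}$ ($I{\left(h \right)} = 5 - - (h h + 43) = 5 - - (h^{2} + 43) = 5 - - (43 + h^{2}) = 5 - \left(-43 - h^{2}\right) = 5 + \left(43 + h^{2}\right) = 48 + h^{2}$)
$\frac{I{\left(-87 \right)}}{4480 + E{\left(-32 \right)}} = \frac{48 + \left(-87\right)^{2}}{4480 + \left(5 + 5 \left(-32\right)\right)} = \frac{48 + 7569}{4480 + \left(5 - 160\right)} = \frac{7617}{4480 - 155} = \frac{7617}{4325}$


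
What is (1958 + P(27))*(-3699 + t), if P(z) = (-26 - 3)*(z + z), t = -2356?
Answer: -2373560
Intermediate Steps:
P(z) = -58*z
(1958 + P(27))*(-3699 + t) = (1958 - 58*27)*(-3699 - 2356) = (1958 - 1566)*(-6055) = 392*(-6055) = -2373560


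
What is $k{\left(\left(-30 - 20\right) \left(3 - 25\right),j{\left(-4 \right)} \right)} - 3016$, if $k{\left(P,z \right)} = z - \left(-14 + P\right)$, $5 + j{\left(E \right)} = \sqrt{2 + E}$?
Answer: $-4107 + i \sqrt{2} \approx -4107.0 + 1.4142 i$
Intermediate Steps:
$j{\left(E \right)} = -5 + \sqrt{2 + E}$
$k{\left(P,z \right)} = 14 + z - P$ ($k{\left(P,z \right)} = z - \left(-14 + P\right) = 14 + z - P$)
$k{\left(\left(-30 - 20\right) \left(3 - 25\right),j{\left(-4 \right)} \right)} - 3016 = \left(14 - \left(5 - \sqrt{2 - 4}\right) - \left(-30 - 20\right) \left(3 - 25\right)\right) - 3016 = \left(14 - \left(5 - \sqrt{-2}\right) - \left(-50\right) \left(-22\right)\right) - 3016 = \left(14 - \left(5 - i \sqrt{2}\right) - 1100\right) - 3016 = \left(-1091 + i \sqrt{2}\right) - 3016 = -4107 + i \sqrt{2}$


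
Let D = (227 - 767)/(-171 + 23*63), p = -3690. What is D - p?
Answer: 261960/71 ≈ 3689.6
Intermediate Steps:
D = -30/71 (D = -540/(-171 + 1449) = -540/1278 = -540*1/1278 = -30/71 ≈ -0.42254)
D - p = -30/71 - 1*(-3690) = -30/71 + 3690 = 261960/71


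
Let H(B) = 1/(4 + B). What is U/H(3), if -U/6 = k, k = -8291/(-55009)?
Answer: -348222/55009 ≈ -6.3303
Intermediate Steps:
k = 8291/55009 (k = -8291*(-1/55009) = 8291/55009 ≈ 0.15072)
U = -49746/55009 (U = -6*8291/55009 = -49746/55009 ≈ -0.90432)
U/H(3) = -49746/55009/1/(4 + 3) = -49746/55009/1/7 = -49746/55009/(1/7) = 7*(-49746/55009) = -348222/55009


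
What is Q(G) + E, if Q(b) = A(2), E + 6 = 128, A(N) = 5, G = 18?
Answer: 127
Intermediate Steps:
E = 122 (E = -6 + 128 = 122)
Q(b) = 5
Q(G) + E = 5 + 122 = 127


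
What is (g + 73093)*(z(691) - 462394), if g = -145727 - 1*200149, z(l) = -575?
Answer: 126290072727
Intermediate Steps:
g = -345876 (g = -145727 - 200149 = -345876)
(g + 73093)*(z(691) - 462394) = (-345876 + 73093)*(-575 - 462394) = -272783*(-462969) = 126290072727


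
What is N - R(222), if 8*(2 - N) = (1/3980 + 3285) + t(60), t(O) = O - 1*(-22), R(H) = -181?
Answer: -7573941/31840 ≈ -237.88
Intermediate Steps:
t(O) = 22 + O (t(O) = O + 22 = 22 + O)
N = -13336981/31840 (N = 2 - ((1/3980 + 3285) + (22 + 60))/8 = 2 - ((1/3980 + 3285) + 82)/8 = 2 - (13074301/3980 + 82)/8 = 2 - ⅛*13400661/3980 = 2 - 13400661/31840 = -13336981/31840 ≈ -418.88)
N - R(222) = -13336981/31840 - 1*(-181) = -13336981/31840 + 181 = -7573941/31840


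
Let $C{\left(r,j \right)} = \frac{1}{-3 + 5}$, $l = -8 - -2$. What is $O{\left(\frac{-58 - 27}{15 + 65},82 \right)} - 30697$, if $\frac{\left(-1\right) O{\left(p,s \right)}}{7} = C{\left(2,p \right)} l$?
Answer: $-30676$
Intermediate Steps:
$l = -6$ ($l = -8 + 2 = -6$)
$C{\left(r,j \right)} = \frac{1}{2}$
$O{\left(p,s \right)} = 21$ ($O{\left(p,s \right)} = - 7 \cdot \frac{1}{2} \left(-6\right) = \left(-7\right) \left(-3\right) = 21$)
$O{\left(\frac{-58 - 27}{15 + 65},82 \right)} - 30697 = 21 - 30697 = -30676$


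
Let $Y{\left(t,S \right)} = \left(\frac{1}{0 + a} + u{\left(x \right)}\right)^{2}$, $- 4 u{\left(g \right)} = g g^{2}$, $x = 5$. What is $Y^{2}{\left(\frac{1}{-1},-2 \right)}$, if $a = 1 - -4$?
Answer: $\frac{148718980881}{160000} \approx 9.2949 \cdot 10^{5}$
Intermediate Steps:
$a = 5$ ($a = 1 + 4 = 5$)
$u{\left(g \right)} = - \frac{g^{3}}{4}$ ($u{\left(g \right)} = - \frac{g g^{2}}{4} = - \frac{g^{3}}{4}$)
$Y{\left(t,S \right)} = \frac{385641}{400}$ ($Y{\left(t,S \right)} = \left(\frac{1}{0 + 5} - \frac{5^{3}}{4}\right)^{2} = \left(\frac{1}{5} - \frac{125}{4}\right)^{2} = \left(- \frac{621}{20}\right)^{2} = \frac{385641}{400}$)
$Y^{2}{\left(\frac{1}{-1},-2 \right)} = \left(\frac{385641}{400}\right)^{2} = \frac{148718980881}{160000}$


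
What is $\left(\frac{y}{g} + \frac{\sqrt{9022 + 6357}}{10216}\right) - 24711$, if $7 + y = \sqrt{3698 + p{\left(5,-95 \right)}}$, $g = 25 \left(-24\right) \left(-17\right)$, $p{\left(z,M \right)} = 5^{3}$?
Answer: $- \frac{252052207}{10200} + \frac{\sqrt{3823}}{10200} + \frac{13 \sqrt{91}}{10216} \approx -24711.0$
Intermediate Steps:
$p{\left(z,M \right)} = 125$
$g = 10200$ ($g = \left(-600\right) \left(-17\right) = 10200$)
$y = -7 + \sqrt{3823}$ ($y = -7 + \sqrt{3698 + 125} = -7 + \sqrt{3823} \approx 54.83$)
$\left(\frac{y}{g} + \frac{\sqrt{9022 + 6357}}{10216}\right) - 24711 = \left(\frac{-7 + \sqrt{3823}}{10200} + \frac{\sqrt{9022 + 6357}}{10216}\right) - 24711 = \left(\left(-7 + \sqrt{3823}\right) \frac{1}{10200} + \sqrt{15379} \cdot \frac{1}{10216}\right) - 24711 = \left(\left(- \frac{7}{10200} + \frac{\sqrt{3823}}{10200}\right) + 13 \sqrt{91} \cdot \frac{1}{10216}\right) - 24711 = \left(\left(- \frac{7}{10200} + \frac{\sqrt{3823}}{10200}\right) + \frac{13 \sqrt{91}}{10216}\right) - 24711 = \left(- \frac{7}{10200} + \frac{\sqrt{3823}}{10200} + \frac{13 \sqrt{91}}{10216}\right) - 24711 = - \frac{252052207}{10200} + \frac{\sqrt{3823}}{10200} + \frac{13 \sqrt{91}}{10216}$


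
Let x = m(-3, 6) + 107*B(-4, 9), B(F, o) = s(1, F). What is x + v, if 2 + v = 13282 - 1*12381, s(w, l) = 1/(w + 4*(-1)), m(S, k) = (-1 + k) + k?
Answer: 2623/3 ≈ 874.33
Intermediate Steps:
m(S, k) = -1 + 2*k
s(w, l) = 1/(-4 + w) (s(w, l) = 1/(w - 4) = 1/(-4 + w))
v = 899 (v = -2 + (13282 - 1*12381) = -2 + (13282 - 12381) = -2 + 901 = 899)
B(F, o) = -1/3 (B(F, o) = 1/(-4 + 1) = 1/(-3) = -1/3)
x = -74/3 (x = (-1 + 2*6) + 107*(-1/3) = (-1 + 12) - 107/3 = 11 - 107/3 = -74/3 ≈ -24.667)
x + v = -74/3 + 899 = 2623/3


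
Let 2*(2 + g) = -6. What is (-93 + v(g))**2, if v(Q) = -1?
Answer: 8836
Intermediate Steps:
g = -5 (g = -2 + (1/2)*(-6) = -2 - 3 = -5)
(-93 + v(g))**2 = (-93 - 1)**2 = (-94)**2 = 8836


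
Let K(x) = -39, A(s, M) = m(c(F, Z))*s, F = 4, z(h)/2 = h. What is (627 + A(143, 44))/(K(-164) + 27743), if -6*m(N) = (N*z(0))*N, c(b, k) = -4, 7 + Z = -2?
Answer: 627/27704 ≈ 0.022632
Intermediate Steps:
Z = -9 (Z = -7 - 2 = -9)
z(h) = 2*h
m(N) = 0 (m(N) = -N*(2*0)*N/6 = -N*0*N/6 = -0*N = -⅙*0 = 0)
A(s, M) = 0 (A(s, M) = 0*s = 0)
(627 + A(143, 44))/(K(-164) + 27743) = (627 + 0)/(-39 + 27743) = 627/27704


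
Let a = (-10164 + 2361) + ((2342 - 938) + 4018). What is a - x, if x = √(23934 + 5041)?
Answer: -2381 - 5*√1159 ≈ -2551.2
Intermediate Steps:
a = -2381 (a = -7803 + (1404 + 4018) = -7803 + 5422 = -2381)
x = 5*√1159 (x = √28975 = 5*√1159 ≈ 170.22)
a - x = -2381 - 5*√1159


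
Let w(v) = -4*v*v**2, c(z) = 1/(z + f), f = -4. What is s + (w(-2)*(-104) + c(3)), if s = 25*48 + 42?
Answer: -2087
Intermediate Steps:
c(z) = 1/(-4 + z) (c(z) = 1/(z - 4) = 1/(-4 + z))
s = 1242 (s = 1200 + 42 = 1242)
w(v) = -4*v**3
s + (w(-2)*(-104) + c(3)) = 1242 + (-4*(-2)**3*(-104) + 1/(-4 + 3)) = 1242 + (-4*(-8)*(-104) + 1/(-1)) = 1242 + (32*(-104) - 1) = 1242 + (-3328 - 1) = 1242 - 3329 = -2087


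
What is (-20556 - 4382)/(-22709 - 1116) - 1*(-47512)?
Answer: 1131998338/23825 ≈ 47513.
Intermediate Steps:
(-20556 - 4382)/(-22709 - 1116) - 1*(-47512) = -24938/(-23825) + 47512 = -24938*(-1/23825) + 47512 = 24938/23825 + 47512 = 1131998338/23825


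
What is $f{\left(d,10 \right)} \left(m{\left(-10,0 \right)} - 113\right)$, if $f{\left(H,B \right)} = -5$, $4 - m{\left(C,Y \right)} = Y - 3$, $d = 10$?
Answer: $530$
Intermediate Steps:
$m{\left(C,Y \right)} = 7 - Y$ ($m{\left(C,Y \right)} = 4 - \left(Y - 3\right) = 4 - \left(-3 + Y\right) = 7 - Y$)
$f{\left(d,10 \right)} \left(m{\left(-10,0 \right)} - 113\right) = - 5 \left(\left(7 - 0\right) - 113\right) = - 5 \left(\left(7 + 0\right) - 113\right) = - 5 \left(7 - 113\right) = \left(-5\right) \left(-106\right) = 530$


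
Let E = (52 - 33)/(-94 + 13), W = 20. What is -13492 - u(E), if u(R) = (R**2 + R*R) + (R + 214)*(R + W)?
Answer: -38747683/2187 ≈ -17717.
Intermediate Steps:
E = -19/81 (E = 19/(-81) = 19*(-1/81) = -19/81 ≈ -0.23457)
u(R) = 2*R**2 + (20 + R)*(214 + R) (u(R) = (R**2 + R*R) + (R + 214)*(R + 20) = (R**2 + R**2) + (214 + R)*(20 + R) = 2*R**2 + (20 + R)*(214 + R))
-13492 - u(E) = -13492 - (4280 + 3*(-19/81)**2 + 234*(-19/81)) = -13492 - (4280 + 3*(361/6561) - 494/9) = -13492 - (4280 + 361/2187 - 494/9) = -13492 - 1*9240679/2187 = -13492 - 9240679/2187 = -38747683/2187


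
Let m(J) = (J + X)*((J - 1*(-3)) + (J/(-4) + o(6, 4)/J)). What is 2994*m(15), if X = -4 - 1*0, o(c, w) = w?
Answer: 4780919/10 ≈ 4.7809e+5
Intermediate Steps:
X = -4 (X = -4 + 0 = -4)
m(J) = (-4 + J)*(3 + 4/J + 3*J/4) (m(J) = (J - 4)*((J - 1*(-3)) + (J/(-4) + 4/J)) = (-4 + J)*((J + 3) + (J*(-¼) + 4/J)) = (-4 + J)*((3 + J) + (-J/4 + 4/J)) = (-4 + J)*((3 + J) + (4/J - J/4)) = (-4 + J)*(3 + 4/J + 3*J/4))
2994*m(15) = 2994*(-8 - 16/15 + (¾)*15²) = 2994*(-8 - 16*1/15 + (¾)*225) = 2994*(-8 - 16/15 + 675/4) = 2994*(9581/60) = 4780919/10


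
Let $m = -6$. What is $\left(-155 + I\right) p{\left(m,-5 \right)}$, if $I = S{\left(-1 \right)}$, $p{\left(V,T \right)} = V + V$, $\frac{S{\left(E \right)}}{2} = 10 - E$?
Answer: $1596$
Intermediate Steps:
$S{\left(E \right)} = 20 - 2 E$ ($S{\left(E \right)} = 2 \left(10 - E\right) = 20 - 2 E$)
$p{\left(V,T \right)} = 2 V$
$I = 22$ ($I = 20 - -2 = 20 + 2 = 22$)
$\left(-155 + I\right) p{\left(m,-5 \right)} = \left(-155 + 22\right) 2 \left(-6\right) = \left(-133\right) \left(-12\right) = 1596$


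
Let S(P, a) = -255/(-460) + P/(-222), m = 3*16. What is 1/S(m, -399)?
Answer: 3404/1151 ≈ 2.9574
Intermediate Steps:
m = 48
S(P, a) = 51/92 - P/222 (S(P, a) = -255*(-1/460) + P*(-1/222) = 51/92 - P/222)
1/S(m, -399) = 1/(51/92 - 1/222*48) = 1/(51/92 - 8/37) = 1/(1151/3404) = 3404/1151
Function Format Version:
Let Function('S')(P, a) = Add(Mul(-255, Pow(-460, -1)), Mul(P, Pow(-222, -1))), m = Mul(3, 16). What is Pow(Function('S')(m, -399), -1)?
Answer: Rational(3404, 1151) ≈ 2.9574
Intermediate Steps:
m = 48
Function('S')(P, a) = Add(Rational(51, 92), Mul(Rational(-1, 222), P)) (Function('S')(P, a) = Add(Mul(-255, Rational(-1, 460)), Mul(P, Rational(-1, 222))) = Add(Rational(51, 92), Mul(Rational(-1, 222), P)))
Pow(Function('S')(m, -399), -1) = Pow(Add(Rational(51, 92), Mul(Rational(-1, 222), 48)), -1) = Pow(Add(Rational(51, 92), Rational(-8, 37)), -1) = Pow(Rational(1151, 3404), -1) = Rational(3404, 1151)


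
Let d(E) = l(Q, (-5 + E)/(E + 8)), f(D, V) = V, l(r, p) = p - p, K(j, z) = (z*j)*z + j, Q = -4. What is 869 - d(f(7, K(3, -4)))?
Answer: 869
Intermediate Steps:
K(j, z) = j + j*z² (K(j, z) = (j*z)*z + j = j*z² + j = j + j*z²)
l(r, p) = 0
d(E) = 0
869 - d(f(7, K(3, -4))) = 869 - 1*0 = 869 + 0 = 869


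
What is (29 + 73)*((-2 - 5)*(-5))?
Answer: 3570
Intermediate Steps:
(29 + 73)*((-2 - 5)*(-5)) = 102*(-7*(-5)) = 102*35 = 3570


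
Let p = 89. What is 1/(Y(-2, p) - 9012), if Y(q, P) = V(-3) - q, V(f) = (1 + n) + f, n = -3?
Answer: -1/9015 ≈ -0.00011093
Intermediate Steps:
V(f) = -2 + f (V(f) = (1 - 3) + f = -2 + f)
Y(q, P) = -5 - q (Y(q, P) = (-2 - 3) - q = -5 - q)
1/(Y(-2, p) - 9012) = 1/((-5 - 1*(-2)) - 9012) = 1/((-5 + 2) - 9012) = 1/(-3 - 9012) = 1/(-9015) = -1/9015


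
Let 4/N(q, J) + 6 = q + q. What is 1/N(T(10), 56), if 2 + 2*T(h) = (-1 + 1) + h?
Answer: 1/2 ≈ 0.50000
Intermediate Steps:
T(h) = -1 + h/2 (T(h) = -1 + ((-1 + 1) + h)/2 = -1 + (0 + h)/2 = -1 + h/2)
N(q, J) = 4/(-6 + 2*q) (N(q, J) = 4/(-6 + (q + q)) = 4/(-6 + 2*q))
1/N(T(10), 56) = 1/(2/(-3 + (-1 + (1/2)*10))) = 1/(2/(-3 + (-1 + 5))) = 1/(2/(-3 + 4)) = 1/(2/1) = 1/(2*1) = 1/2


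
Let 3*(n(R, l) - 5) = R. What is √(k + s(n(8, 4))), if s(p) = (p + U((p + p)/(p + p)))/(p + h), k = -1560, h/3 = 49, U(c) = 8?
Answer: I*√20989997/116 ≈ 39.496*I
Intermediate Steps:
n(R, l) = 5 + R/3
h = 147 (h = 3*49 = 147)
s(p) = (8 + p)/(147 + p) (s(p) = (p + 8)/(p + 147) = (8 + p)/(147 + p))
√(k + s(n(8, 4))) = √(-1560 + (8 + (5 + (⅓)*8))/(147 + (5 + (⅓)*8))) = √(-1560 + (8 + (5 + 8/3))/(147 + (5 + 8/3))) = √(-1560 + (8 + 23/3)/(147 + 23/3)) = √(-1560 + (47/3)/(464/3)) = √(-1560 + (3/464)*(47/3)) = √(-1560 + 47/464) = √(-723793/464) = I*√20989997/116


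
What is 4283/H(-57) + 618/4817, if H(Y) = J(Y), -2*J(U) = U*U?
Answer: -39254540/15650433 ≈ -2.5082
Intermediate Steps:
J(U) = -U²/2 (J(U) = -U*U/2 = -U²/2)
H(Y) = -Y²/2
4283/H(-57) + 618/4817 = 4283/((-½*(-57)²)) + 618/4817 = 4283/((-½*3249)) + 618*(1/4817) = 4283/(-3249/2) + 618/4817 = 4283*(-2/3249) + 618/4817 = -8566/3249 + 618/4817 = -39254540/15650433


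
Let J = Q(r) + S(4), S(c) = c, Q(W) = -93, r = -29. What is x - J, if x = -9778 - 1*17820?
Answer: -27509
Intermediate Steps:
x = -27598 (x = -9778 - 17820 = -27598)
J = -89 (J = -93 + 4 = -89)
x - J = -27598 - 1*(-89) = -27598 + 89 = -27509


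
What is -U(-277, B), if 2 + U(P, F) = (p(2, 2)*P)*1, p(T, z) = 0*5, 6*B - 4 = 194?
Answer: 2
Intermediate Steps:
B = 33 (B = 2/3 + (1/6)*194 = 2/3 + 97/3 = 33)
p(T, z) = 0
U(P, F) = -2 (U(P, F) = -2 + (0*P)*1 = -2 + 0*1 = -2 + 0 = -2)
-U(-277, B) = -1*(-2) = 2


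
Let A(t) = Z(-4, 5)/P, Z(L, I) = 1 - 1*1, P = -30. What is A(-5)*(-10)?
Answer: 0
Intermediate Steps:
Z(L, I) = 0 (Z(L, I) = 1 - 1 = 0)
A(t) = 0 (A(t) = 0/(-30) = 0*(-1/30) = 0)
A(-5)*(-10) = 0*(-10) = 0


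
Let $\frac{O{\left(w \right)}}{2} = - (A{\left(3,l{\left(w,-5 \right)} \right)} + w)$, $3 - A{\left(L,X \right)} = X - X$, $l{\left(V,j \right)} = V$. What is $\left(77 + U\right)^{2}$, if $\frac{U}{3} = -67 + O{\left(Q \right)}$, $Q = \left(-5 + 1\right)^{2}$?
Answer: $56644$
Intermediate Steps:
$A{\left(L,X \right)} = 3$ ($A{\left(L,X \right)} = 3 - \left(X - X\right) = 3 - 0 = 3 + 0 = 3$)
$Q = 16$ ($Q = \left(-4\right)^{2} = 16$)
$O{\left(w \right)} = -6 - 2 w$ ($O{\left(w \right)} = 2 \left(- (3 + w)\right) = 2 \left(-3 - w\right) = -6 - 2 w$)
$U = -315$ ($U = 3 \left(-67 - 38\right) = 3 \left(-105\right) = -315$)
$\left(77 + U\right)^{2} = \left(77 - 315\right)^{2} = \left(-238\right)^{2} = 56644$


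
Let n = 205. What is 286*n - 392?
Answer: 58238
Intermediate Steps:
286*n - 392 = 286*205 - 392 = 58630 - 392 = 58238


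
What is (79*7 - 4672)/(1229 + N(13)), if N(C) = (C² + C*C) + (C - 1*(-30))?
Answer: -4119/1610 ≈ -2.5584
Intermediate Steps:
N(C) = 30 + C + 2*C² (N(C) = (C² + C²) + (C + 30) = 2*C² + (30 + C) = 30 + C + 2*C²)
(79*7 - 4672)/(1229 + N(13)) = (79*7 - 4672)/(1229 + (30 + 13 + 2*13²)) = (553 - 4672)/(1229 + (30 + 13 + 2*169)) = -4119/(1229 + (30 + 13 + 338)) = -4119/(1229 + 381) = -4119/1610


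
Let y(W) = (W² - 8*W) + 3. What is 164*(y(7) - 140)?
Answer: -23616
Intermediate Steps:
y(W) = 3 + W² - 8*W
164*(y(7) - 140) = 164*((3 + 7² - 8*7) - 140) = 164*((3 + 49 - 56) - 140) = 164*(-4 - 140) = 164*(-144) = -23616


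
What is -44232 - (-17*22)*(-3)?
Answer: -45354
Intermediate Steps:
-44232 - (-17*22)*(-3) = -44232 - (-374)*(-3) = -44232 - 1*1122 = -44232 - 1122 = -45354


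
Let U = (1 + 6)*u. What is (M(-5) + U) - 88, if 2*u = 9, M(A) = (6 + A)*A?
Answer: -123/2 ≈ -61.500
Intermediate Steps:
M(A) = A*(6 + A)
u = 9/2 (u = (½)*9 = 9/2 ≈ 4.5000)
U = 63/2 (U = (1 + 6)*(9/2) = 7*(9/2) = 63/2 ≈ 31.500)
(M(-5) + U) - 88 = (-5*(6 - 5) + 63/2) - 88 = (-5*1 + 63/2) - 88 = (-5 + 63/2) - 88 = 53/2 - 88 = -123/2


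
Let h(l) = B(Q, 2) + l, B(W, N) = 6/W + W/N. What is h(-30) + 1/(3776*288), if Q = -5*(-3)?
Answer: -120167419/5437440 ≈ -22.100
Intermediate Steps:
Q = 15
h(l) = 79/10 + l (h(l) = (6/15 + 15/2) + l = (6*(1/15) + 15*(½)) + l = (⅖ + 15/2) + l = 79/10 + l)
h(-30) + 1/(3776*288) = (79/10 - 30) + 1/(3776*288) = -221/10 + (1/3776)*(1/288) = -221/10 + 1/1087488 = -120167419/5437440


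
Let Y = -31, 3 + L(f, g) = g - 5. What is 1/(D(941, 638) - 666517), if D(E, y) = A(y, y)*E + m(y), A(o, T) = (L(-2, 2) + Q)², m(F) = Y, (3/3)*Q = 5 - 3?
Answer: -1/651492 ≈ -1.5349e-6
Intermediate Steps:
L(f, g) = -8 + g (L(f, g) = -3 + (g - 5) = -3 + (-5 + g) = -8 + g)
Q = 2 (Q = 5 - 3 = 2)
m(F) = -31
A(o, T) = 16 (A(o, T) = ((-8 + 2) + 2)² = (-6 + 2)² = (-4)² = 16)
D(E, y) = -31 + 16*E (D(E, y) = 16*E - 31 = -31 + 16*E)
1/(D(941, 638) - 666517) = 1/((-31 + 16*941) - 666517) = 1/((-31 + 15056) - 666517) = 1/(15025 - 666517) = 1/(-651492) = -1/651492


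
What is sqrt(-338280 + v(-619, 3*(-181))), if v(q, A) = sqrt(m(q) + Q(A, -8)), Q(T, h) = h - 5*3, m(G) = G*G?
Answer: sqrt(-338280 + sqrt(383138)) ≈ 581.09*I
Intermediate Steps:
m(G) = G**2
Q(T, h) = -15 + h (Q(T, h) = h - 15 = -15 + h)
v(q, A) = sqrt(-23 + q**2) (v(q, A) = sqrt(q**2 + (-15 - 8)) = sqrt(q**2 - 23) = sqrt(-23 + q**2))
sqrt(-338280 + v(-619, 3*(-181))) = sqrt(-338280 + sqrt(-23 + (-619)**2)) = sqrt(-338280 + sqrt(-23 + 383161)) = sqrt(-338280 + sqrt(383138))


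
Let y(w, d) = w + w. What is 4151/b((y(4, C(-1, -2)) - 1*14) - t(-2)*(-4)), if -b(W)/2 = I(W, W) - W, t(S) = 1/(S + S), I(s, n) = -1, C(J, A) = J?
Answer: -4151/12 ≈ -345.92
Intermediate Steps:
y(w, d) = 2*w
t(S) = 1/(2*S)
b(W) = 2 + 2*W (b(W) = -2*(-1 - W) = 2 + 2*W)
4151/b((y(4, C(-1, -2)) - 1*14) - t(-2)*(-4)) = 4151/(2 + 2*((2*4 - 1*14) - (1/2)/(-2)*(-4))) = 4151/(2 + 2*((8 - 14) - (1/2)*(-1/2)*(-4))) = 4151/(2 + 2*(-6 - (-1)*(-4)/4)) = 4151/(2 + 2*(-6 - 1*1)) = 4151/(2 + 2*(-6 - 1)) = 4151/(2 + 2*(-7)) = 4151/(2 - 14) = 4151/(-12) = 4151*(-1/12) = -4151/12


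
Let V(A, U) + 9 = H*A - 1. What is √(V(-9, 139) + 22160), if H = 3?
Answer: √22123 ≈ 148.74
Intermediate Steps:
V(A, U) = -10 + 3*A (V(A, U) = -9 + (3*A - 1) = -9 + (-1 + 3*A) = -10 + 3*A)
√(V(-9, 139) + 22160) = √((-10 + 3*(-9)) + 22160) = √((-10 - 27) + 22160) = √(-37 + 22160) = √22123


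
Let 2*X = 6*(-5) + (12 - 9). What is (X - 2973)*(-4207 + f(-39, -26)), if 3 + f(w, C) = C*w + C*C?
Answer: 7525980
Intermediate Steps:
X = -27/2 (X = (6*(-5) + (12 - 9))/2 = (-30 + 3)/2 = (½)*(-27) = -27/2 ≈ -13.500)
f(w, C) = -3 + C² + C*w (f(w, C) = -3 + (C*w + C*C) = -3 + (C*w + C²) = -3 + (C² + C*w) = -3 + C² + C*w)
(X - 2973)*(-4207 + f(-39, -26)) = (-27/2 - 2973)*(-4207 + (-3 + (-26)² - 26*(-39))) = -5973*(-4207 + (-3 + 676 + 1014))/2 = -5973*(-4207 + 1687)/2 = -5973/2*(-2520) = 7525980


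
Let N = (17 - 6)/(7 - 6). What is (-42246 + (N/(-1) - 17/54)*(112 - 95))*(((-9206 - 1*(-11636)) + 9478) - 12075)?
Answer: 382709057/54 ≈ 7.0872e+6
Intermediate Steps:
N = 11 (N = 11/1 = 11*1 = 11)
(-42246 + (N/(-1) - 17/54)*(112 - 95))*(((-9206 - 1*(-11636)) + 9478) - 12075) = (-42246 + (11/(-1) - 17/54)*(112 - 95))*(((-9206 - 1*(-11636)) + 9478) - 12075) = (-42246 + (11*(-1) - 17*1/54)*17)*(((-9206 + 11636) + 9478) - 12075) = (-42246 + (-11 - 17/54)*17)*((2430 + 9478) - 12075) = (-42246 - 611/54*17)*(11908 - 12075) = (-42246 - 10387/54)*(-167) = -2291671/54*(-167) = 382709057/54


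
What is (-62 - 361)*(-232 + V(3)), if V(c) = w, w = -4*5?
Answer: 106596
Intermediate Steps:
w = -20
V(c) = -20
(-62 - 361)*(-232 + V(3)) = (-62 - 361)*(-232 - 20) = -423*(-252) = 106596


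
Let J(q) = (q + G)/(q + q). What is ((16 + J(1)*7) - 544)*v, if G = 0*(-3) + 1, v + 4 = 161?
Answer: -81797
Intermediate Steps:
v = 157 (v = -4 + 161 = 157)
G = 1 (G = 0 + 1 = 1)
J(q) = (1 + q)/(2*q) (J(q) = (q + 1)/(q + q) = (1 + q)/((2*q)) = (1 + q)*(1/(2*q)) = (1 + q)/(2*q))
((16 + J(1)*7) - 544)*v = ((16 + ((½)*(1 + 1)/1)*7) - 544)*157 = ((16 + ((½)*1*2)*7) - 544)*157 = ((16 + 1*7) - 544)*157 = ((16 + 7) - 544)*157 = (23 - 544)*157 = -521*157 = -81797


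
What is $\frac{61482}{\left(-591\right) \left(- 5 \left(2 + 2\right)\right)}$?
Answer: $\frac{10247}{1970} \approx 5.2015$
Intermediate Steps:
$\frac{61482}{\left(-591\right) \left(- 5 \left(2 + 2\right)\right)} = \frac{61482}{\left(-591\right) \left(\left(-5\right) 4\right)} = \frac{61482}{\left(-591\right) \left(-20\right)} = \frac{61482}{11820} = 61482 \cdot \frac{1}{11820} = \frac{10247}{1970}$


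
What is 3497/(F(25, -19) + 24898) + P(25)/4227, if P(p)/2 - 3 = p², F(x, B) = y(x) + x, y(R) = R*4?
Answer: 5134523/11752469 ≈ 0.43689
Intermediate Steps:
y(R) = 4*R
F(x, B) = 5*x (F(x, B) = 4*x + x = 5*x)
P(p) = 6 + 2*p²
3497/(F(25, -19) + 24898) + P(25)/4227 = 3497/(5*25 + 24898) + (6 + 2*25²)/4227 = 3497/(125 + 24898) + (6 + 2*625)*(1/4227) = 3497/25023 + (6 + 1250)*(1/4227) = 3497*(1/25023) + 1256*(1/4227) = 3497/25023 + 1256/4227 = 5134523/11752469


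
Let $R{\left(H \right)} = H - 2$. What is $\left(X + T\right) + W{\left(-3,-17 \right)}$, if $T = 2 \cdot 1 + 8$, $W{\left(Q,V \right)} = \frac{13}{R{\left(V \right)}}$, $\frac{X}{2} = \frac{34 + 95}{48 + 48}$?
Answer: $\frac{3649}{304} \approx 12.003$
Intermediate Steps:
$R{\left(H \right)} = -2 + H$
$X = \frac{43}{16}$ ($X = 2 \frac{34 + 95}{48 + 48} = 2 \cdot \frac{129}{96} = 2 \cdot 129 \cdot \frac{1}{96} = 2 \cdot \frac{43}{32} = \frac{43}{16} \approx 2.6875$)
$W{\left(Q,V \right)} = \frac{13}{-2 + V}$
$T = 10$ ($T = 2 + 8 = 10$)
$\left(X + T\right) + W{\left(-3,-17 \right)} = \left(\frac{43}{16} + 10\right) + \frac{13}{-2 - 17} = \frac{203}{16} + \frac{13}{-19} = \frac{203}{16} + 13 \left(- \frac{1}{19}\right) = \frac{203}{16} - \frac{13}{19} = \frac{3649}{304}$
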